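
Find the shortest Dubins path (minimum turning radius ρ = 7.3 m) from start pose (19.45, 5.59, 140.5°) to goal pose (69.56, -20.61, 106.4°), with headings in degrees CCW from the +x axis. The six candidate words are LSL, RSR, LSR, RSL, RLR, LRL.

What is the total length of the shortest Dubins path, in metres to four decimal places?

Let ψ = atan2(Δy, Δx) = atan2(-26.20, 50.11) = -27.6028° be the start→goal bearing.
Normalize: d = |goal − start| / ρ = 56.546018/7.3 = 7.746030, α = (θ_start − ψ) mod 360° = 168.1028° = 2.933947 rad, β = (θ_goal − ψ) mod 360° = 134.0028° = 2.338790 rad.
Common terms: sin α = 0.206156, cos α = -0.978519, sin β = 0.719306, cos β = -0.694694, cos(α−β) = 0.828060, d² = 60.000978. Work in radians in the unit-radius frame; every candidate has L = ρ·(t + p + q).
LSL: p² = 2 + d² − 2cos(α−β) + 2d(sin α − sin β) = 52.395114; p = √p² = 7.238447; φ = atan2(cos β − cos α, d + sin α − sin β) = 0.039221 rad; t = (φ − α) mod 2π = 3.388459 rad, q = (β − φ) mod 2π = 2.299569 rad → L = 7.3·(3.388459 + 7.238447 + 2.299569) = 7.3·12.926475 = 94.363267 m
RSR: p² = 2 + d² − 2cos(α−β) + 2d(sin β − sin α) = 68.294600; p = √p² = 8.264055; φ = atan2(cos α − cos β, d − sin α + sin β) = -0.034351 rad; t = (α − φ) mod 2π = 2.968299 rad, q = (φ − β) mod 2π = 3.910044 rad → L = 7.3·(2.968299 + 8.264055 + 3.910044) = 7.3·15.142397 = 110.539500 m
LSR: p² = d² − 2 + 2cos(α−β) + 2d(sin α + sin β) = 73.994411; p = √p² = 8.602000; φ = atan2(−cos α − cos β, d + sin α + sin β) − atan2(−2, p) = 0.419058 rad; t = (φ − α) mod 2π = 3.768296 rad, q = (φ − β) mod 2π = 4.363453 rad → L = 7.3·(3.768296 + 8.602000 + 4.363453) = 7.3·16.733750 = 122.156375 m
RSL: p² = d² − 2 + 2cos(α−β) − 2d(sin α + sin β) = 45.319785; p = √p² = 6.731997; φ = atan2(cos α + cos β, d − sin α − sin β) − atan2(2, p) = -0.529352 rad; t = (α − φ) mod 2π = 3.463299 rad, q = (β − φ) mod 2π = 2.868142 rad → L = 7.3·(3.463299 + 6.731997 + 2.868142) = 7.3·13.063438 = 95.363097 m
RLR: c = (6 − d² + 2cos(α−β) + 2d(sin α − sin β))/8 = -7.536825, |c| > 1 → infeasible
LRL: c = (6 − d² + 2cos(α−β) − 2d(sin α − sin β))/8 = -5.549389, |c| > 1 → infeasible
Shortest: LSL with L = 94.363267 m ≈ 94.3633 m

94.3633 m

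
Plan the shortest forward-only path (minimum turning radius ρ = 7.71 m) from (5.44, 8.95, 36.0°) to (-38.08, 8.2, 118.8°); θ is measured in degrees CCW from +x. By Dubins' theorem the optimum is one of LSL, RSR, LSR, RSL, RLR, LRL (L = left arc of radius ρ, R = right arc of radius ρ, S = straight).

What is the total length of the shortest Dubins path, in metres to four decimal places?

65.3151 m

Let ψ = atan2(Δy, Δx) = atan2(-0.75, -43.52) = -179.0127° be the start→goal bearing.
Normalize: d = |goal − start| / ρ = 43.526462/7.71 = 5.645456, α = (θ_start − ψ) mod 360° = 215.0127° = 3.752679 rad, β = (θ_goal − ψ) mod 360° = 297.8127° = 5.197812 rad.
Common terms: sin α = -0.573758, cos α = -0.819025, sin β = -0.884478, cos β = 0.466583, cos(α−β) = 0.125333, d² = 31.871168. Work in radians in the unit-radius frame; every candidate has L = ρ·(t + p + q).
LSL: p² = 2 + d² − 2cos(α−β) + 2d(sin α − sin β) = 37.128810; p = √p² = 6.093341; φ = atan2(cos β − cos α, d + sin α − sin β) = 0.212583 rad; t = (φ − α) mod 2π = 2.743089 rad, q = (β − φ) mod 2π = 4.985229 rad → L = 7.71·(2.743089 + 6.093341 + 4.985229) = 7.71·13.821659 = 106.564994 m
RSR: p² = 2 + d² − 2cos(α−β) + 2d(sin β − sin α) = 30.112193; p = √p² = 5.487458; φ = atan2(cos α − cos β, d − sin α + sin β) = -0.236479 rad; t = (α − φ) mod 2π = 3.989158 rad, q = (φ − β) mod 2π = 0.848894 rad → L = 7.71·(3.989158 + 5.487458 + 0.848894) = 7.71·10.325510 = 79.609686 m
LSR: p² = d² − 2 + 2cos(α−β) + 2d(sin α + sin β) = 13.657027; p = √p² = 3.695541; φ = atan2(−cos α − cos β, d + sin α + sin β) − atan2(−2, p) = 0.580029 rad; t = (φ − α) mod 2π = 3.110535 rad, q = (φ − β) mod 2π = 1.665402 rad → L = 7.71·(3.110535 + 3.695541 + 1.665402) = 7.71·8.471479 = 65.315104 m
RSL: p² = d² − 2 + 2cos(α−β) − 2d(sin α + sin β) = 46.586642; p = √p² = 6.825441; φ = atan2(cos α + cos β, d − sin α − sin β) − atan2(2, p) = -0.334615 rad; t = (α − φ) mod 2π = 4.087295 rad, q = (β − φ) mod 2π = 5.532428 rad → L = 7.71·(4.087295 + 6.825441 + 5.532428) = 7.71·16.445163 = 126.792209 m
RLR: c = (6 − d² + 2cos(α−β) + 2d(sin α − sin β))/8 = -2.764024, |c| > 1 → infeasible
LRL: c = (6 − d² + 2cos(α−β) − 2d(sin α − sin β))/8 = -3.641101, |c| > 1 → infeasible
Shortest: LSR with L = 65.315104 m ≈ 65.3151 m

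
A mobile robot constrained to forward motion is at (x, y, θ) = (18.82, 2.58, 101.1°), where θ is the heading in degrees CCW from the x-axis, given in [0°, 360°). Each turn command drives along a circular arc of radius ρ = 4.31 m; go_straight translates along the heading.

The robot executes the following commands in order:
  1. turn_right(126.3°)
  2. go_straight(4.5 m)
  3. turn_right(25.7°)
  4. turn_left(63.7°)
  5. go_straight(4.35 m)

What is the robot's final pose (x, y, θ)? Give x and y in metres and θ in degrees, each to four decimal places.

set_pose: (x, y, θ) = (18.8200, 2.5800, 101.1000°), ρ = 4.31
turn_right(126.3°): centre at ρ to the right, rotate −126.3° → (24.8845, 7.3096, -25.2000° ≡ 334.8000°)
go_straight(4.5): x += 4.5·cos θ, y += 4.5·sin θ → (28.9562, 5.3936, 334.8000°)
turn_right(25.7°): centre at ρ to the right, rotate −25.7° → (30.4659, 4.2120, 309.1000°)
turn_left(63.7°): centre at ρ to the left, rotate +63.7° → (34.7655, 2.7273, 372.8000° ≡ 12.8000°)
go_straight(4.35): x += 4.35·cos θ, y += 4.35·sin θ → (39.0074, 3.6910, 12.8000°)

(39.0074, 3.6910, 12.8000°)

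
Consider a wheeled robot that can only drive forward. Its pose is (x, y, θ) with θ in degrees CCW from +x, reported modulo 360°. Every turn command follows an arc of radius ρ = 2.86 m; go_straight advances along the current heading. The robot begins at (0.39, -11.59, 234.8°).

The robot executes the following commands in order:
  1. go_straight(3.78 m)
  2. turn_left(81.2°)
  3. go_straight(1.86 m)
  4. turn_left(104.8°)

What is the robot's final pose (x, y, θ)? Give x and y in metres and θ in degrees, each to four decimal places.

(4.3826, -19.0147, 60.8000°)

set_pose: (x, y, θ) = (0.3900, -11.5900, 234.8000°), ρ = 2.86
go_straight(3.78): x += 3.78·cos θ, y += 3.78·sin θ → (-1.7889, -14.6788, 234.8000°)
turn_left(81.2°): centre at ρ to the left, rotate +81.2° → (-1.4386, -18.3847, 316.0000°)
go_straight(1.86): x += 1.86·cos θ, y += 1.86·sin θ → (-0.1006, -19.6768, 316.0000°)
turn_left(104.8°): centre at ρ to the left, rotate +104.8° → (4.3826, -19.0147, 420.8000° ≡ 60.8000°)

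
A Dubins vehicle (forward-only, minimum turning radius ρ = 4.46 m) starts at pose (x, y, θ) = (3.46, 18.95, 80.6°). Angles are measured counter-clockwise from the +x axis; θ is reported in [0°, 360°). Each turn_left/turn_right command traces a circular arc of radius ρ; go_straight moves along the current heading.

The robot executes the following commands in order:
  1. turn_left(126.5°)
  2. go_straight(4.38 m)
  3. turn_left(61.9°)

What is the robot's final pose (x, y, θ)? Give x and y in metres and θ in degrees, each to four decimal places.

set_pose: (x, y, θ) = (3.4600, 18.9500, 80.6000°), ρ = 4.46
turn_left(126.5°): centre at ρ to the left, rotate +126.5° → (-2.9718, 23.6488, 207.1000°)
go_straight(4.38): x += 4.38·cos θ, y += 4.38·sin θ → (-6.8710, 21.6535, 207.1000°)
turn_left(61.9°): centre at ρ to the left, rotate +61.9° → (-9.2986, 17.7610, 269.0000°)

(-9.2986, 17.7610, 269.0000°)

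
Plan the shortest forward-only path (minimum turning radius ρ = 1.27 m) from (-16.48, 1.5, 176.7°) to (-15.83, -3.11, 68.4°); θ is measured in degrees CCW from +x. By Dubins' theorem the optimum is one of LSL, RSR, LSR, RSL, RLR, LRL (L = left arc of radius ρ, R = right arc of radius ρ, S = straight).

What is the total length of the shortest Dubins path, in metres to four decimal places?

Let ψ = atan2(Δy, Δx) = atan2(-4.61, 0.65) = -81.9743° be the start→goal bearing.
Normalize: d = |goal − start| / ρ = 4.655599/1.27 = 3.665826, α = (θ_start − ψ) mod 360° = 258.6743° = 4.514719 rad, β = (θ_goal − ψ) mod 360° = 150.3743° = 2.624527 rad.
Common terms: sin α = -0.980527, cos α = -0.196386, sin β = 0.494331, cos β = -0.869273, cos(α−β) = -0.313992, d² = 13.438279. Work in radians in the unit-radius frame; every candidate has L = ρ·(t + p + q).
LSL: p² = 2 + d² − 2cos(α−β) + 2d(sin α − sin β) = 5.253117; p = √p² = 2.291968; φ = atan2(cos β − cos α, d + sin α − sin β) = -0.297975 rad; t = (φ − α) mod 2π = 1.470491 rad, q = (β − φ) mod 2π = 2.922502 rad → L = 1.27·(1.470491 + 2.291968 + 2.922502) = 1.27·6.684962 = 8.489901 m
RSR: p² = 2 + d² − 2cos(α−β) + 2d(sin β − sin α) = 26.879410; p = √p² = 5.184536; φ = atan2(cos α − cos β, d − sin α + sin β) = 0.130155 rad; t = (α − φ) mod 2π = 4.384564 rad, q = (φ − β) mod 2π = 3.788813 rad → L = 1.27·(4.384564 + 5.184536 + 3.788813) = 1.27·13.357913 = 16.964549 m
LSR: p² = d² − 2 + 2cos(α−β) + 2d(sin α + sin β) = 7.245679; p = √p² = 2.691780; φ = atan2(−cos α − cos β, d + sin α + sin β) − atan2(−2, p) = 0.962394 rad; t = (φ − α) mod 2π = 2.730861 rad, q = (φ − β) mod 2π = 4.621052 rad → L = 1.27·(2.730861 + 2.691780 + 4.621052) = 1.27·10.043693 = 12.755490 m
RSL: p² = d² − 2 + 2cos(α−β) − 2d(sin α + sin β) = 14.374909; p = √p² = 3.791426; φ = atan2(cos α + cos β, d − sin α − sin β) − atan2(2, p) = -0.736647 rad; t = (α − φ) mod 2π = 5.251366 rad, q = (β − φ) mod 2π = 3.361174 rad → L = 1.27·(5.251366 + 3.791426 + 3.361174) = 1.27·12.403965 = 15.753036 m
RLR: c = (6 − d² + 2cos(α−β) + 2d(sin α − sin β))/8 = -2.359926, |c| > 1 → infeasible
LRL: c = (6 − d² + 2cos(α−β) − 2d(sin α − sin β))/8 = 0.343360; p = 2π − arccos c = 5.062881 rad; φ = atan2(cos β − cos α, d + sin α − sin β) = -0.297975 rad; t = (φ − α + p/2) mod 2π = 4.001932 rad, q = (β − α − t + p) mod 2π = 5.453943 rad → L = 1.27·(4.001932 + 5.062881 + 5.453943) = 1.27·14.518757 = 18.438821 m
Shortest: LSL with L = 8.489901 m ≈ 8.4899 m

8.4899 m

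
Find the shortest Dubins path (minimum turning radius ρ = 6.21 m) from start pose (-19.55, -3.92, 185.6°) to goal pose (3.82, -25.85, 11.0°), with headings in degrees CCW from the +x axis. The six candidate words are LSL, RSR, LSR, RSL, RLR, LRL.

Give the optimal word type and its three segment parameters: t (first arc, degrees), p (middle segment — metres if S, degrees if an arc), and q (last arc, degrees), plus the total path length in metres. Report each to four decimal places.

Let ψ = atan2(Δy, Δx) = atan2(-21.93, 23.37) = -43.1793° be the start→goal bearing.
Normalize: d = |goal − start| / ρ = 32.048117/6.21 = 5.160727, α = (θ_start − ψ) mod 360° = 228.7793° = 3.992952 rad, β = (θ_goal − ψ) mod 360° = 54.1793° = 0.945607 rad.
Common terms: sin α = -0.752177, cos α = -0.658961, sin β = 0.810852, cos β = 0.585251, cos(α−β) = -0.995562, d² = 26.633107. Work in radians in the unit-radius frame; every candidate has L = ρ·(t + p + q).
LSL: p² = 2 + d² − 2cos(α−β) + 2d(sin α − sin β) = 14.491497; p = √p² = 3.806770; φ = atan2(cos β − cos α, d + sin α − sin β) = 0.332960 rad; t = (φ − α) mod 2π = 2.623194 rad, q = (β − φ) mod 2π = 0.612647 rad → L = 6.21·(2.623194 + 3.806770 + 0.612647) = 6.21·7.042610 = 43.734610 m
RSR: p² = 2 + d² − 2cos(α−β) + 2d(sin β − sin α) = 46.756965; p = √p² = 6.837906; φ = atan2(cos α − cos β, d − sin α + sin β) = -0.182977 rad; t = (α − φ) mod 2π = 4.175929 rad, q = (φ − β) mod 2π = 5.154601 rad → L = 6.21·(4.175929 + 6.837906 + 5.154601) = 6.21·16.168437 = 100.405992 m
LSR: p² = d² − 2 + 2cos(α−β) + 2d(sin α + sin β) = 23.247600; p = √p² = 4.821577; φ = atan2(−cos α − cos β, d + sin α + sin β) − atan2(−2, p) = 0.407323 rad; t = (φ − α) mod 2π = 2.697556 rad, q = (φ − β) mod 2π = 5.744901 rad → L = 6.21·(2.697556 + 4.821577 + 5.744901) = 6.21·13.264034 = 82.369650 m
RSL: p² = d² − 2 + 2cos(α−β) − 2d(sin α + sin β) = 22.036366; p = √p² = 4.694291; φ = atan2(cos α + cos β, d − sin α − sin β) − atan2(2, p) = -0.417205 rad; t = (α − φ) mod 2π = 4.410157 rad, q = (β − φ) mod 2π = 1.362812 rad → L = 6.21·(4.410157 + 4.694291 + 1.362812) = 6.21·10.467261 = 65.001688 m
RLR: c = (6 − d² + 2cos(α−β) + 2d(sin α − sin β))/8 = -4.844621, |c| > 1 → infeasible
LRL: c = (6 − d² + 2cos(α−β) − 2d(sin α − sin β))/8 = -0.811437; p = 2π − arccos c = 3.765782 rad; φ = atan2(cos β − cos α, d + sin α − sin β) = 0.332960 rad; t = (φ − α + p/2) mod 2π = 4.506085 rad, q = (β − α − t + p) mod 2π = 2.495538 rad → L = 6.21·(4.506085 + 3.765782 + 2.495538) = 6.21·10.767405 = 66.865583 m
Shortest: LSL with L = 43.734610 m ≈ 43.7346 m
Convert LSL to answer units (arcs ×180/π): t = 2.623194·180/π = 150.2979°, p = ρ·p = 6.21·3.806770 = 23.6400 m, q = 0.612647·180/π = 35.1021°, L = 43.7346 m.

LSL: t = 150.2979°, p = 23.6400 m, q = 35.1021°, L = 43.7346 m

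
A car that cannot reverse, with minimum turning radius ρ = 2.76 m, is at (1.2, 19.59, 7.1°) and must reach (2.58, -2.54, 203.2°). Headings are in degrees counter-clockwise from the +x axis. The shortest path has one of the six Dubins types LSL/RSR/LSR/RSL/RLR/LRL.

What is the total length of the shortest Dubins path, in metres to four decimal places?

Let ψ = atan2(Δy, Δx) = atan2(-22.13, 1.38) = -86.4317° be the start→goal bearing.
Normalize: d = |goal − start| / ρ = 22.172986/2.76 = 8.033691, α = (θ_start − ψ) mod 360° = 93.5317° = 1.632437 rad, β = (θ_goal − ψ) mod 360° = 289.6317° = 5.055027 rad.
Common terms: sin α = 0.998101, cos α = -0.061601, sin β = -0.941872, cos β = 0.335973, cos(α−β) = -0.960779, d² = 64.540183. Work in radians in the unit-radius frame; every candidate has L = ρ·(t + p + q).
LSL: p² = 2 + d² − 2cos(α−β) + 2d(sin α − sin β) = 99.632017; p = √p² = 9.981584; φ = atan2(cos β − cos α, d + sin α − sin β) = 0.039841 rad; t = (φ − α) mod 2π = 4.690590 rad, q = (β − φ) mod 2π = 5.015186 rad → L = 2.76·(4.690590 + 9.981584 + 5.015186) = 2.76·19.687360 = 54.337113 m
RSR: p² = 2 + d² − 2cos(α−β) + 2d(sin β − sin α) = 37.291466; p = √p² = 6.106674; φ = atan2(cos α − cos β, d − sin α + sin β) = -0.065151 rad; t = (α − φ) mod 2π = 1.697588 rad, q = (φ − β) mod 2π = 1.163007 rad → L = 2.76·(1.697588 + 6.106674 + 1.163007) = 2.76·8.967269 = 24.749661 m
LSR: p² = d² − 2 + 2cos(α−β) + 2d(sin α + sin β) = 61.522082; p = √p² = 7.843601; φ = atan2(−cos α − cos β, d + sin α + sin β) − atan2(−2, p) = 0.215763 rad; t = (φ − α) mod 2π = 4.866511 rad, q = (φ − β) mod 2π = 1.443921 rad → L = 2.76·(4.866511 + 7.843601 + 1.443921) = 2.76·14.154033 = 39.065132 m
RSL: p² = d² − 2 + 2cos(α−β) − 2d(sin α + sin β) = 59.715168; p = √p² = 7.727559; φ = atan2(cos α + cos β, d − sin α − sin β) − atan2(2, p) = -0.218877 rad; t = (α − φ) mod 2π = 1.851313 rad, q = (β − φ) mod 2π = 5.273904 rad → L = 2.76·(1.851313 + 7.727559 + 5.273904) = 2.76·14.852777 = 40.993664 m
RLR: c = (6 − d² + 2cos(α−β) + 2d(sin α − sin β))/8 = -3.661433, |c| > 1 → infeasible
LRL: c = (6 − d² + 2cos(α−β) − 2d(sin α − sin β))/8 = -11.454002, |c| > 1 → infeasible
Shortest: RSR with L = 24.749661 m ≈ 24.7497 m

24.7497 m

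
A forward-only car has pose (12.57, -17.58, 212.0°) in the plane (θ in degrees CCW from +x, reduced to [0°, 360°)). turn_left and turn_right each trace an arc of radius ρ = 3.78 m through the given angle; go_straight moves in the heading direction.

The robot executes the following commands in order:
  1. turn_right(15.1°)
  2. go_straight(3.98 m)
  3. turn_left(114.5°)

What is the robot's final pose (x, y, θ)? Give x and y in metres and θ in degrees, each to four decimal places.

set_pose: (x, y, θ) = (12.5700, -17.5800, 212.0000°), ρ = 3.78
turn_right(15.1°): centre at ρ to the right, rotate −15.1° → (11.6658, -17.9911, 196.9000°)
go_straight(3.98): x += 3.98·cos θ, y += 3.98·sin θ → (7.8576, -19.1481, 196.9000°)
turn_left(114.5°): centre at ρ to the left, rotate +114.5° → (6.1211, -25.2646, 311.4000°)

(6.1211, -25.2646, 311.4000°)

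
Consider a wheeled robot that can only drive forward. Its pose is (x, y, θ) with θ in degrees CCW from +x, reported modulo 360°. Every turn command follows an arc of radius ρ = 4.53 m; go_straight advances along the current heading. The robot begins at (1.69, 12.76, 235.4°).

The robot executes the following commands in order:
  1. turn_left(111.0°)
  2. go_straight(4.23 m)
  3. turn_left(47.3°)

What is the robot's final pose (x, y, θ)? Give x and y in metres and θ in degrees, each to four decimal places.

(12.0436, 5.4243, 33.7000°)

set_pose: (x, y, θ) = (1.6900, 12.7600, 235.4000°), ρ = 4.53
turn_left(111.0°): centre at ρ to the left, rotate +111.0° → (4.3536, 5.7847, 346.4000°)
go_straight(4.23): x += 4.23·cos θ, y += 4.23·sin θ → (8.4650, 4.7900, 346.4000°)
turn_left(47.3°): centre at ρ to the left, rotate +47.3° → (12.0436, 5.4243, 393.7000° ≡ 33.7000°)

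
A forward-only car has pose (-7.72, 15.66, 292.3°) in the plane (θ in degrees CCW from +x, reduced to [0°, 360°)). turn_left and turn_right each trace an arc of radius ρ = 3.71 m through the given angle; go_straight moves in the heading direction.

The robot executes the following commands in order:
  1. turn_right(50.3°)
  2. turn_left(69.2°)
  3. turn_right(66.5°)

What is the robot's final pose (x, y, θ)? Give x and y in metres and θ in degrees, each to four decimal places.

(-6.8298, 4.2958, 244.7000°)

set_pose: (x, y, θ) = (-7.7200, 15.6600, 292.3000°), ρ = 3.71
turn_right(50.3°): centre at ρ to the right, rotate −50.3° → (-7.8768, 12.5105, 242.0000°)
turn_left(69.2°): centre at ρ to the left, rotate +69.2° → (-7.3925, 8.3250, 311.2000°)
turn_right(66.5°): centre at ρ to the right, rotate −66.5° → (-6.8298, 4.2958, 244.7000°)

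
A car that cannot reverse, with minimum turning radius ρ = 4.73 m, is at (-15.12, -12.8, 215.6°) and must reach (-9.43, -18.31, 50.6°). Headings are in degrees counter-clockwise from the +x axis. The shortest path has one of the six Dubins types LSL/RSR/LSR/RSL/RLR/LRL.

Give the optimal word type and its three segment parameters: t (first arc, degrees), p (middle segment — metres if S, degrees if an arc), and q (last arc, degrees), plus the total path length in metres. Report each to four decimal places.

Let ψ = atan2(Δy, Δx) = atan2(-5.51, 5.69) = -44.0793° be the start→goal bearing.
Normalize: d = |goal − start| / ρ = 7.920619/4.73 = 1.674549, α = (θ_start − ψ) mod 360° = 259.6793° = 4.532258 rad, β = (θ_goal − ψ) mod 360° = 94.6793° = 1.652465 rad.
Common terms: sin α = -0.983820, cos α = -0.179158, sin β = 0.996667, cos β = -0.081578, cos(α−β) = -0.965926, d² = 2.804116. Work in radians in the unit-radius frame; every candidate has L = ρ·(t + p + q).
LSL: p² = 2 + d² − 2cos(α−β) + 2d(sin α − sin β) = 0.103120; p = √p² = 0.321123; φ = atan2(cos β − cos α, d + sin α − sin β) = 2.832837 rad; t = (φ − α) mod 2π = 4.583764 rad, q = (β − φ) mod 2π = 5.102813 rad → L = 4.73·(4.583764 + 0.321123 + 5.102813) = 4.73·10.007700 = 47.336423 m
RSR: p² = 2 + d² − 2cos(α−β) + 2d(sin β − sin α) = 13.368815; p = √p² = 3.656339; φ = atan2(cos α − cos β, d − sin α + sin β) = -0.026691 rad; t = (α − φ) mod 2π = 4.558949 rad, q = (φ − β) mod 2π = 4.604029 rad → L = 4.73·(4.558949 + 3.656339 + 4.604029) = 4.73·12.819318 = 60.635372 m
LSR: p² = d² − 2 + 2cos(α−β) + 2d(sin α + sin β) = -1.084711 < 0 → infeasible
RSL: p² = d² − 2 + 2cos(α−β) − 2d(sin α + sin β) = -1.170761 < 0 → infeasible
RLR: c = (6 − d² + 2cos(α−β) + 2d(sin α − sin β))/8 = -0.671102; p = 2π − arccos c = 3.976695 rad; φ = atan2(cos α − cos β, d − sin α + sin β) = -0.026691 rad; t = (α − φ + p/2) mod 2π = 0.264111 rad, q = (α − β − t + p) mod 2π = 0.309191 rad → L = 4.73·(0.264111 + 3.976695 + 0.309191) = 4.73·4.549998 = 21.521490 m
LRL: c = (6 − d² + 2cos(α−β) − 2d(sin α − sin β))/8 = 0.987110; p = 2π − arccos c = 6.122451 rad; φ = atan2(cos β − cos α, d + sin α − sin β) = 2.832837 rad; t = (φ − α + p/2) mod 2π = 1.361804 rad, q = (β − α − t + p) mod 2π = 1.880853 rad → L = 4.73·(1.361804 + 6.122451 + 1.880853) = 4.73·9.365108 = 44.296963 m
Shortest: RLR with L = 21.521490 m ≈ 21.5215 m
Convert RLR to answer units (arcs ×180/π): t = 0.264111·180/π = 15.1325°, p = 3.976695·180/π = 227.8478°, q = 0.309191·180/π = 17.7154°, L = 21.5215 m.

RLR: t = 15.1325°, p = 227.8478°, q = 17.7154°, L = 21.5215 m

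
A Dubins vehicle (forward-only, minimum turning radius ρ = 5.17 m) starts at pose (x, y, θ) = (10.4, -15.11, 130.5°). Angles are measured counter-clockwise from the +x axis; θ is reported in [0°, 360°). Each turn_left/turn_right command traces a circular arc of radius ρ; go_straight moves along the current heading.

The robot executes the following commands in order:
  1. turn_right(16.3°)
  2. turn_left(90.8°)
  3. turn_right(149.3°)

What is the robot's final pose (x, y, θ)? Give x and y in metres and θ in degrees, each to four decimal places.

(-3.7408, -3.7063, 55.7000°)

set_pose: (x, y, θ) = (10.4000, -15.1100, 130.5000°), ρ = 5.17
turn_right(16.3°): centre at ρ to the right, rotate −16.3° → (9.6156, -13.8717, 114.2000°)
turn_left(90.8°): centre at ρ to the left, rotate +90.8° → (2.7150, -11.3053, 205.0000°)
turn_right(149.3°): centre at ρ to the right, rotate −149.3° → (-3.7408, -3.7063, 55.7000°)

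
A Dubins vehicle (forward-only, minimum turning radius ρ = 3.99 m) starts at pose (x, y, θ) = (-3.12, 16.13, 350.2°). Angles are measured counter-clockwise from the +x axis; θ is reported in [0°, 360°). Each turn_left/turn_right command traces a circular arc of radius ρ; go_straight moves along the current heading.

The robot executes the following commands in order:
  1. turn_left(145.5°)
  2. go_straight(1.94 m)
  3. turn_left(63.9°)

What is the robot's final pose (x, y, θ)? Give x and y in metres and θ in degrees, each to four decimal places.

set_pose: (x, y, θ) = (-3.1200, 16.1300, 350.2000°), ρ = 3.99
turn_left(145.5°): centre at ρ to the left, rotate +145.5° → (0.3458, 22.9174, 495.7000° ≡ 135.7000°)
go_straight(1.94): x += 1.94·cos θ, y += 1.94·sin θ → (-1.0426, 24.2723, 135.7000°)
turn_left(63.9°): centre at ρ to the left, rotate +63.9° → (-5.1678, 25.1755, 199.6000°)

(-5.1678, 25.1755, 199.6000°)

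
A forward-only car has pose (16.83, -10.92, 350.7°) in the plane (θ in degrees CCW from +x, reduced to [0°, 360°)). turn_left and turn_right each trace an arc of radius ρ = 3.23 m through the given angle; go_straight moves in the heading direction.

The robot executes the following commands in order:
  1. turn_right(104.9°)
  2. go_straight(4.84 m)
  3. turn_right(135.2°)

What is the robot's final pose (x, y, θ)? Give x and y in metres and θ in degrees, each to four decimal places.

(11.3005, -19.6587, 110.6000°)

set_pose: (x, y, θ) = (16.8300, -10.9200, 350.7000°), ρ = 3.23
turn_right(104.9°): centre at ρ to the right, rotate −104.9° → (19.2542, -15.4316, 245.8000°)
go_straight(4.84): x += 4.84·cos θ, y += 4.84·sin θ → (17.2701, -19.8463, 245.8000°)
turn_right(135.2°): centre at ρ to the right, rotate −135.2° → (11.3005, -19.6587, 110.6000°)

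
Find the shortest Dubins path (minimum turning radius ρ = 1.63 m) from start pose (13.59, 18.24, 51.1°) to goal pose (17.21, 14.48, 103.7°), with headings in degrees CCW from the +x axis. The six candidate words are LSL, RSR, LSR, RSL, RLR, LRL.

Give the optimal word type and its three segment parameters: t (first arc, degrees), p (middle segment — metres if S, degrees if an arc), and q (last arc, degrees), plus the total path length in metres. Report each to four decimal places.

RSR: t = 81.9493°, p = 4.5836 m, q = 225.4507°, L = 13.3288 m

Let ψ = atan2(Δy, Δx) = atan2(-3.76, 3.62) = -46.0868° be the start→goal bearing.
Normalize: d = |goal − start| / ρ = 5.219387/1.63 = 3.202078, α = (θ_start − ψ) mod 360° = 97.1868° = 1.696229 rad, β = (θ_goal − ψ) mod 360° = 149.7868° = 2.614273 rad.
Common terms: sin α = 0.992144, cos α = -0.125104, sin β = 0.503219, cos β = -0.864159, cos(α−β) = 0.607376, d² = 10.253303. Work in radians in the unit-radius frame; every candidate has L = ρ·(t + p + q).
LSL: p² = 2 + d² − 2cos(α−β) + 2d(sin α − sin β) = 14.169698; p = √p² = 3.764266; φ = atan2(cos β − cos α, d + sin α − sin β) = -0.197618 rad; t = (φ − α) mod 2π = 4.389338 rad, q = (β − φ) mod 2π = 2.811891 rad → L = 1.63·(4.389338 + 3.764266 + 2.811891) = 1.63·10.965494 = 17.873756 m
RSR: p² = 2 + d² − 2cos(α−β) + 2d(sin β − sin α) = 7.907404; p = √p² = 2.812011; φ = atan2(cos α − cos β, d − sin α + sin β) = 0.265944 rad; t = (α − φ) mod 2π = 1.430285 rad, q = (φ − β) mod 2π = 3.934857 rad → L = 1.63·(1.430285 + 2.812011 + 3.934857) = 1.63·8.177153 = 13.328759 m
LSR: p² = d² − 2 + 2cos(α−β) + 2d(sin α + sin β) = 19.044591; p = √p² = 4.364011; φ = atan2(−cos α − cos β, d + sin α + sin β) − atan2(−2, p) = 0.637293 rad; t = (φ − α) mod 2π = 5.224249 rad, q = (φ − β) mod 2π = 4.306206 rad → L = 1.63·(5.224249 + 4.364011 + 4.306206) = 1.63·13.894465 = 22.647979 m
RSL: p² = d² − 2 + 2cos(α−β) − 2d(sin α + sin β) = -0.108483 < 0 → infeasible
RLR: c = (6 − d² + 2cos(α−β) + 2d(sin α − sin β))/8 = 0.011575; p = 2π − arccos c = 4.723964 rad; φ = atan2(cos α − cos β, d − sin α + sin β) = 0.265944 rad; t = (α − φ + p/2) mod 2π = 3.792267 rad, q = (α − β − t + p) mod 2π = 0.013654 rad → L = 1.63·(3.792267 + 4.723964 + 0.013654) = 1.63·8.529884 = 13.903711 m
LRL: c = (6 − d² + 2cos(α−β) − 2d(sin α − sin β))/8 = -0.771212; p = 2π − arccos c = 3.831646 rad; φ = atan2(cos β − cos α, d + sin α − sin β) = -0.197618 rad; t = (φ − α + p/2) mod 2π = 0.021975 rad, q = (β − α − t + p) mod 2π = 4.727713 rad → L = 1.63·(0.021975 + 3.831646 + 4.727713) = 1.63·8.581335 = 13.987575 m
Shortest: RSR with L = 13.328759 m ≈ 13.3288 m
Convert RSR to answer units (arcs ×180/π): t = 1.430285·180/π = 81.9493°, p = ρ·p = 1.63·2.812011 = 4.5836 m, q = 3.934857·180/π = 225.4507°, L = 13.3288 m.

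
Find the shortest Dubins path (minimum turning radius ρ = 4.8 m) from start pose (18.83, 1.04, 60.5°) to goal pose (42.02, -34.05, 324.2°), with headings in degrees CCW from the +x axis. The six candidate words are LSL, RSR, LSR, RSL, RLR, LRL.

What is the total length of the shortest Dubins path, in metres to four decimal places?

48.3709 m

Let ψ = atan2(Δy, Δx) = atan2(-35.09, 23.19) = -56.5404° be the start→goal bearing.
Normalize: d = |goal − start| / ρ = 42.060483/4.8 = 8.762601, α = (θ_start − ψ) mod 360° = 117.0404° = 2.042740 rad, β = (θ_goal − ψ) mod 360° = 20.7404° = 0.361988 rad.
Common terms: sin α = 0.890686, cos α = -0.454619, sin β = 0.354134, cos β = 0.935195, cos(α−β) = -0.109734, d² = 76.783168. Work in radians in the unit-radius frame; every candidate has L = ρ·(t + p + q).
LSL: p² = 2 + d² − 2cos(α−β) + 2d(sin α − sin β) = 88.405816; p = √p² = 9.402437; φ = atan2(cos β − cos α, d + sin α − sin β) = 0.148358 rad; t = (φ − α) mod 2π = 4.388803 rad, q = (β − φ) mod 2π = 0.213630 rad → L = 4.8·(4.388803 + 9.402437 + 0.213630) = 4.8·14.004870 = 67.223376 m
RSR: p² = 2 + d² − 2cos(α−β) + 2d(sin β − sin α) = 69.599458; p = √p² = 8.342629; φ = atan2(cos α − cos β, d − sin α + sin β) = -0.167372 rad; t = (α − φ) mod 2π = 2.210112 rad, q = (φ − β) mod 2π = 5.753825 rad → L = 4.8·(2.210112 + 8.342629 + 5.753825) = 4.8·16.306566 = 78.271518 m
LSR: p² = d² − 2 + 2cos(α−β) + 2d(sin α + sin β) = 96.379430; p = √p² = 9.817303; φ = atan2(−cos α − cos β, d + sin α + sin β) − atan2(−2, p) = 0.152987 rad; t = (φ − α) mod 2π = 4.393432 rad, q = (φ − β) mod 2π = 6.074184 rad → L = 4.8·(4.393432 + 9.817303 + 6.074184) = 4.8·20.284918 = 97.367606 m
RSL: p² = d² − 2 + 2cos(α−β) − 2d(sin α + sin β) = 52.747970; p = √p² = 7.262780; φ = atan2(cos α + cos β, d − sin α − sin β) − atan2(2, p) = -0.204878 rad; t = (α − φ) mod 2π = 2.247618 rad, q = (β − φ) mod 2π = 0.566866 rad → L = 4.8·(2.247618 + 7.262780 + 0.566866) = 4.8·10.077264 = 48.370868 m
RLR: c = (6 − d² + 2cos(α−β) + 2d(sin α − sin β))/8 = -7.699932, |c| > 1 → infeasible
LRL: c = (6 − d² + 2cos(α−β) − 2d(sin α − sin β))/8 = -10.050727, |c| > 1 → infeasible
Shortest: RSL with L = 48.370868 m ≈ 48.3709 m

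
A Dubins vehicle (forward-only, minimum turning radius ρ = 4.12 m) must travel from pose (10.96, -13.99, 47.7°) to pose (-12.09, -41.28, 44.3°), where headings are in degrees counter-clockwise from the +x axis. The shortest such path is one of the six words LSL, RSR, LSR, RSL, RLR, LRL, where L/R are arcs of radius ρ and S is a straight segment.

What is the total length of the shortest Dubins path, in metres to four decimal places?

Let ψ = atan2(Δy, Δx) = atan2(-27.29, -23.05) = -130.1855° be the start→goal bearing.
Normalize: d = |goal − start| / ρ = 35.721794/4.12 = 8.670338, α = (θ_start − ψ) mod 360° = 177.8855° = 3.104688 rad, β = (θ_goal − ψ) mod 360° = 174.4855° = 3.045346 rad.
Common terms: sin α = 0.036897, cos α = -0.999319, sin β = 0.096098, cos β = -0.995372, cos(α−β) = 0.998240, d² = 75.174769. Work in radians in the unit-radius frame; every candidate has L = ρ·(t + p + q).
LSL: p² = 2 + d² − 2cos(α−β) + 2d(sin α − sin β) = 74.151703; p = √p² = 8.611138; φ = atan2(cos β − cos α, d + sin α − sin β) = 0.000458 rad; t = (φ − α) mod 2π = 3.178956 rad, q = (β − φ) mod 2π = 3.044888 rad → L = 4.12·(3.178956 + 8.611138 + 3.044888) = 4.12·14.834982 = 61.120128 m
RSR: p² = 2 + d² − 2cos(α−β) + 2d(sin β − sin α) = 76.204876; p = √p² = 8.729540; φ = atan2(cos α − cos β, d − sin α + sin β) = -0.000452 rad; t = (α − φ) mod 2π = 3.105140 rad, q = (φ − β) mod 2π = 3.237387 rad → L = 4.12·(3.105140 + 8.729540 + 3.237387) = 4.12·15.072067 = 62.096916 m
LSR: p² = d² − 2 + 2cos(α−β) + 2d(sin α + sin β) = 77.477461; p = √p² = 8.802128; φ = atan2(−cos α − cos β, d + sin α + sin β) − atan2(−2, p) = 0.446246 rad; t = (φ − α) mod 2π = 3.624743 rad, q = (φ − β) mod 2π = 3.684084 rad → L = 4.12·(3.624743 + 8.802128 + 3.684084) = 4.12·16.110956 = 66.377139 m
RSL: p² = d² − 2 + 2cos(α−β) − 2d(sin α + sin β) = 72.865037; p = √p² = 8.536102; φ = atan2(cos α + cos β, d − sin α − sin β) − atan2(2, p) = -0.459673 rad; t = (α − φ) mod 2π = 3.564361 rad, q = (β − φ) mod 2π = 3.505020 rad → L = 4.12·(3.564361 + 8.536102 + 3.505020) = 4.12·15.605482 = 64.294587 m
RLR: c = (6 − d² + 2cos(α−β) + 2d(sin α − sin β))/8 = -8.525609, |c| > 1 → infeasible
LRL: c = (6 − d² + 2cos(α−β) − 2d(sin α − sin β))/8 = -8.268963, |c| > 1 → infeasible
Shortest: LSL with L = 61.120128 m ≈ 61.1201 m

61.1201 m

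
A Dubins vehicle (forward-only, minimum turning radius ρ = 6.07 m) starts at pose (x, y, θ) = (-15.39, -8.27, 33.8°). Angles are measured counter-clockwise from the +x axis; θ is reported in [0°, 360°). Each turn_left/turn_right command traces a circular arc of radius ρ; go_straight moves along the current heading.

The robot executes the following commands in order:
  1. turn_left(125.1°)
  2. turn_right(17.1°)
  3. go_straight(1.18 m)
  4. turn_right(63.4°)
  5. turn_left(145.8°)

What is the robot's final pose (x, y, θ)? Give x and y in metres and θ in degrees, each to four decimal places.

set_pose: (x, y, θ) = (-15.3900, -8.2700, 33.8000°), ρ = 6.07
turn_left(125.1°): centre at ρ to the left, rotate +125.1° → (-16.5815, 2.4371, 158.9000°)
turn_right(17.1°): centre at ρ to the right, rotate −17.1° → (-18.1501, 3.3300, 141.8000°)
go_straight(1.18): x += 1.18·cos θ, y += 1.18·sin θ → (-19.0774, 4.0597, 141.8000°)
turn_right(63.4°): centre at ρ to the right, rotate −63.4° → (-21.2697, 10.0504, 78.4000°)
turn_left(145.8°): centre at ρ to the left, rotate +145.8° → (-31.4475, 15.6226, 224.2000°)

(-31.4475, 15.6226, 224.2000°)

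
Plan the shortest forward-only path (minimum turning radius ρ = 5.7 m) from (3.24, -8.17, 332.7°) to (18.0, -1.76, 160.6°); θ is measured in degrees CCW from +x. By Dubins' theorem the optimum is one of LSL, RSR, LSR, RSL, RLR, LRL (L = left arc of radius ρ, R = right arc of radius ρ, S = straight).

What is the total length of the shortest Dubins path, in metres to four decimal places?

29.7095 m

Let ψ = atan2(Δy, Δx) = atan2(6.41, 14.76) = 23.4744° be the start→goal bearing.
Normalize: d = |goal − start| / ρ = 16.091790/5.7 = 2.823121, α = (θ_start − ψ) mod 360° = 309.2256° = 5.397004 rad, β = (θ_goal − ψ) mod 360° = 137.1256° = 2.393293 rad.
Common terms: sin α = -0.774662, cos α = 0.632375, sin β = 0.680394, cos β = -0.732847, cos(α−β) = -0.990509, d² = 7.970012. Work in radians in the unit-radius frame; every candidate has L = ρ·(t + p + q).
LSL: p² = 2 + d² − 2cos(α−β) + 2d(sin α − sin β) = 3.735431; p = √p² = 1.932726; φ = atan2(cos β − cos α, d + sin α − sin β) = -0.784358 rad; t = (φ − α) mod 2π = 0.101823 rad, q = (β − φ) mod 2π = 3.177651 rad → L = 5.7·(0.101823 + 1.932726 + 3.177651) = 5.7·5.212200 = 29.709541 m
RSR: p² = 2 + d² − 2cos(α−β) + 2d(sin β − sin α) = 20.166631; p = √p² = 4.490727; φ = atan2(cos α − cos β, d − sin α + sin β) = 0.308898 rad; t = (α − φ) mod 2π = 5.088106 rad, q = (φ − β) mod 2π = 4.198791 rad → L = 5.7·(5.088106 + 4.490727 + 4.198791) = 5.7·13.777624 = 78.532458 m
LSR: p² = d² − 2 + 2cos(α−β) + 2d(sin α + sin β) = 3.456731; p = √p² = 1.859229; φ = atan2(−cos α − cos β, d + sin α + sin β) − atan2(−2, p) = 0.858660 rad; t = (φ − α) mod 2π = 1.744841 rad, q = (φ − β) mod 2π = 4.748553 rad → L = 5.7·(1.744841 + 1.859229 + 4.748553) = 5.7·8.352623 = 47.609949 m
RSL: p² = d² − 2 + 2cos(α−β) − 2d(sin α + sin β) = 4.521256; p = √p² = 2.126325; φ = atan2(cos α + cos β, d − sin α − sin β) − atan2(2, p) = -0.789219 rad; t = (α − φ) mod 2π = 6.186223 rad, q = (β − φ) mod 2π = 3.182511 rad → L = 5.7·(6.186223 + 2.126325 + 3.182511) = 5.7·11.495059 = 65.521835 m
RLR: c = (6 − d² + 2cos(α−β) + 2d(sin α − sin β))/8 = -1.520829, |c| > 1 → infeasible
LRL: c = (6 − d² + 2cos(α−β) − 2d(sin α − sin β))/8 = 0.533071; p = 2π − arccos c = 5.274615 rad; φ = atan2(cos β − cos α, d + sin α − sin β) = -0.784358 rad; t = (φ − α + p/2) mod 2π = 2.739131 rad, q = (β − α − t + p) mod 2π = 5.814958 rad → L = 5.7·(2.739131 + 5.274615 + 5.814958) = 5.7·13.828704 = 78.823613 m
Shortest: LSL with L = 29.709541 m ≈ 29.7095 m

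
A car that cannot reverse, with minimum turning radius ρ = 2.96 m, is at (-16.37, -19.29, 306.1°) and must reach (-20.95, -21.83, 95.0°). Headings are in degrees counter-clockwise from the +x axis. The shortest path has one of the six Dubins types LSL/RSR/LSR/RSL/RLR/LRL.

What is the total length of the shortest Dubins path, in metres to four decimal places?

12.4147 m

Let ψ = atan2(Δy, Δx) = atan2(-2.54, -4.58) = -150.9879° be the start→goal bearing.
Normalize: d = |goal − start| / ρ = 5.237175/2.96 = 1.769316, α = (θ_start − ψ) mod 360° = 97.0879° = 1.694504 rad, β = (θ_goal − ψ) mod 360° = 245.9879° = 4.293299 rad.
Common terms: sin α = 0.992358, cos α = -0.123392, sin β = -0.913460, cos β = -0.406930, cos(α−β) = -0.856267, d² = 3.130478. Work in radians in the unit-radius frame; every candidate has L = ρ·(t + p + q).
LSL: p² = 2 + d² − 2cos(α−β) + 2d(sin α − sin β) = 13.586999; p = √p² = 3.686055; φ = atan2(cos β − cos α, d + sin α − sin β) = -0.076998 rad; t = (φ − α) mod 2π = 4.511684 rad, q = (β − φ) mod 2π = 4.370297 rad → L = 2.96·(4.511684 + 3.686055 + 4.370297) = 2.96·12.568035 = 37.201384 m
RSR: p² = 2 + d² − 2cos(α−β) + 2d(sin β − sin α) = 0.099026; p = √p² = 0.314684; φ = atan2(cos α − cos β, d − sin α + sin β) = 2.019473 rad; t = (α − φ) mod 2π = 5.958216 rad, q = (φ − β) mod 2π = 4.009359 rad → L = 2.96·(5.958216 + 0.314684 + 4.009359) = 2.96·10.282260 = 30.435489 m
LSR: p² = d² − 2 + 2cos(α−β) + 2d(sin α + sin β) = -0.302863 < 0 → infeasible
RSL: p² = d² − 2 + 2cos(α−β) − 2d(sin α + sin β) = -0.861248 < 0 → infeasible
RLR: c = (6 − d² + 2cos(α−β) + 2d(sin α − sin β))/8 = 0.987622; p = 2π − arccos c = 6.125680 rad; φ = atan2(cos α − cos β, d − sin α + sin β) = 2.019473 rad; t = (α − φ + p/2) mod 2π = 2.737871 rad, q = (α − β − t + p) mod 2π = 0.789014 rad → L = 2.96·(2.737871 + 6.125680 + 0.789014) = 2.96·9.652565 = 28.571593 m
LRL: c = (6 − d² + 2cos(α−β) − 2d(sin α − sin β))/8 = -0.698375; p = 2π − arccos c = 3.939265 rad; φ = atan2(cos β − cos α, d + sin α − sin β) = -0.076998 rad; t = (φ − α + p/2) mod 2π = 0.198131 rad, q = (β − α − t + p) mod 2π = 0.056744 rad → L = 2.96·(0.198131 + 3.939265 + 0.056744) = 2.96·4.194139 = 12.414652 m
Shortest: LRL with L = 12.414652 m ≈ 12.4147 m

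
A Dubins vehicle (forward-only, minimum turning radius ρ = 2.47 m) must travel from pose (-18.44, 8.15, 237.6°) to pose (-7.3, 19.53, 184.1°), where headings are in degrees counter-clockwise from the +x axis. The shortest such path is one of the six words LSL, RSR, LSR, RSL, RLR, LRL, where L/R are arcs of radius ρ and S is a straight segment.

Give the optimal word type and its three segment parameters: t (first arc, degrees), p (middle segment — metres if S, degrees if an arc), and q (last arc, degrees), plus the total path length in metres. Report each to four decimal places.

LSL: t = 170.3656°, p = 13.7865 m, q = 136.1344°, L = 26.9996 m

Let ψ = atan2(Δy, Δx) = atan2(11.38, 11.14) = 45.6106° be the start→goal bearing.
Normalize: d = |goal − start| / ρ = 15.924949/2.47 = 6.447348, α = (θ_start − ψ) mod 360° = 191.9894° = 3.350847 rad, β = (θ_goal − ψ) mod 360° = 138.4894° = 2.417096 rad.
Common terms: sin α = -0.207731, cos α = -0.978186, sin β = 0.662758, cos β = -0.748833, cos(α−β) = 0.594823, d² = 41.568293. Work in radians in the unit-radius frame; every candidate has L = ρ·(t + p + q).
LSL: p² = 2 + d² − 2cos(α−β) + 2d(sin α − sin β) = 31.153952; p = √p² = 5.581573; φ = atan2(cos β − cos α, d + sin α − sin β) = 0.041103 rad; t = (φ − α) mod 2π = 2.973441 rad, q = (β − φ) mod 2π = 2.375994 rad → L = 2.47·(2.973441 + 5.581573 + 2.375994) = 2.47·10.931007 = 26.999587 m
RSR: p² = 2 + d² − 2cos(α−β) + 2d(sin β − sin α) = 53.603343; p = √p² = 7.321430; φ = atan2(cos α − cos β, d − sin α + sin β) = -0.031331 rad; t = (α − φ) mod 2π = 3.382179 rad, q = (φ − β) mod 2π = 3.834758 rad → L = 2.47·(3.382179 + 7.321430 + 3.834758) = 2.47·14.538367 = 35.909766 m
LSR: p² = d² − 2 + 2cos(α−β) + 2d(sin α + sin β) = 46.625380; p = √p² = 6.828278; φ = atan2(−cos α − cos β, d + sin α + sin β) − atan2(−2, p) = 0.530103 rad; t = (φ − α) mod 2π = 3.462441 rad, q = (φ − β) mod 2π = 4.396192 rad → L = 2.47·(3.462441 + 6.828278 + 4.396192) = 2.47·14.686911 = 36.276671 m
RSL: p² = d² − 2 + 2cos(α−β) − 2d(sin α + sin β) = 34.890497; p = √p² = 5.906818; φ = atan2(cos α + cos β, d − sin α − sin β) − atan2(2, p) = -0.607077 rad; t = (α − φ) mod 2π = 3.957924 rad, q = (β − φ) mod 2π = 3.024173 rad → L = 2.47·(3.957924 + 5.906818 + 3.024173) = 2.47·12.888915 = 31.835621 m
RLR: c = (6 − d² + 2cos(α−β) + 2d(sin α − sin β))/8 = -5.700418, |c| > 1 → infeasible
LRL: c = (6 − d² + 2cos(α−β) − 2d(sin α − sin β))/8 = -2.894244, |c| > 1 → infeasible
Shortest: LSL with L = 26.999587 m ≈ 26.9996 m
Convert LSL to answer units (arcs ×180/π): t = 2.973441·180/π = 170.3656°, p = ρ·p = 2.47·5.581573 = 13.7865 m, q = 2.375994·180/π = 136.1344°, L = 26.9996 m.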